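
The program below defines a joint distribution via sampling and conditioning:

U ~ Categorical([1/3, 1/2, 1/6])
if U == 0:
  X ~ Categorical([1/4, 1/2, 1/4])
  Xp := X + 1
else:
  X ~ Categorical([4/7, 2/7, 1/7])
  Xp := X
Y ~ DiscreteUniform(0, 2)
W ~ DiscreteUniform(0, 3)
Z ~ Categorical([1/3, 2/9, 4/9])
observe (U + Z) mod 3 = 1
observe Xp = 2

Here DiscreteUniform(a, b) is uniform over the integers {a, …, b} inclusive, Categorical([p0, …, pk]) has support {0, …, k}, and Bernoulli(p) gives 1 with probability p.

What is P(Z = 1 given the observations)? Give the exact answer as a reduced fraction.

P(Z = 1 | obs) = 14/27

Enumerate traces; 36 have nonzero weight after conditioning:
  (U=0, X=1, Y=0, W=0, Z=1) weight 1/324
  (U=0, X=1, Y=0, W=1, Z=1) weight 1/324
  (U=0, X=1, Y=0, W=2, Z=1) weight 1/324
  (U=0, X=1, Y=0, W=3, Z=1) weight 1/324
  (U=0, X=1, Y=1, W=0, Z=1) weight 1/324
  (U=0, X=1, Y=1, W=1, Z=1) weight 1/324
  (U=0, X=1, Y=1, W=2, Z=1) weight 1/324
  (U=0, X=1, Y=1, W=3, Z=1) weight 1/324
  (U=1, X=2, Y=0, W=0, Z=0) weight 1/504
  (U=2, X=2, Y=0, W=0, Z=2) weight 1/1134
  … 26 more
Group by Z:
  weight(Z=0) = 1/42
  weight(Z=1) = 1/27
  weight(Z=2) = 2/189
Total weight = 1/42 + 1/27 + 2/189 = 1/14
P(Z=0 | obs) = 1/42 / 1/14 = 1/3
P(Z=1 | obs) = 1/27 / 1/14 = 14/27
P(Z=2 | obs) = 2/189 / 1/14 = 4/27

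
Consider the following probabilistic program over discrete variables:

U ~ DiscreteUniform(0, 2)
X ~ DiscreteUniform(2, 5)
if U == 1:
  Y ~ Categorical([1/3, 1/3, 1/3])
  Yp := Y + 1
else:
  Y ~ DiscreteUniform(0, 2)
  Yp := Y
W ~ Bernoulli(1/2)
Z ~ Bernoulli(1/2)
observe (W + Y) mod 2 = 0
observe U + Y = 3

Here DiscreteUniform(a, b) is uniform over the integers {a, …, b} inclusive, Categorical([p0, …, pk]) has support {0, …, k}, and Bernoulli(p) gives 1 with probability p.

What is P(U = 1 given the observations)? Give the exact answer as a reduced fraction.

P(U = 1 | obs) = 1/2

Enumerate traces; 16 have nonzero weight after conditioning:
  (U=1, X=2, Y=2, W=0, Z=0) weight 1/144
  (U=1, X=2, Y=2, W=0, Z=1) weight 1/144
  (U=1, X=3, Y=2, W=0, Z=0) weight 1/144
  (U=1, X=3, Y=2, W=0, Z=1) weight 1/144
  (U=1, X=4, Y=2, W=0, Z=0) weight 1/144
  (U=1, X=4, Y=2, W=0, Z=1) weight 1/144
  (U=1, X=5, Y=2, W=0, Z=0) weight 1/144
  (U=1, X=5, Y=2, W=0, Z=1) weight 1/144
  (U=2, X=2, Y=1, W=1, Z=0) weight 1/144
  … 7 more
Group by U:
  weight(U=1) = 1/18
  weight(U=2) = 1/18
Total weight = 1/18 + 1/18 = 1/9
P(U=1 | obs) = 1/18 / 1/9 = 1/2
P(U=2 | obs) = 1/18 / 1/9 = 1/2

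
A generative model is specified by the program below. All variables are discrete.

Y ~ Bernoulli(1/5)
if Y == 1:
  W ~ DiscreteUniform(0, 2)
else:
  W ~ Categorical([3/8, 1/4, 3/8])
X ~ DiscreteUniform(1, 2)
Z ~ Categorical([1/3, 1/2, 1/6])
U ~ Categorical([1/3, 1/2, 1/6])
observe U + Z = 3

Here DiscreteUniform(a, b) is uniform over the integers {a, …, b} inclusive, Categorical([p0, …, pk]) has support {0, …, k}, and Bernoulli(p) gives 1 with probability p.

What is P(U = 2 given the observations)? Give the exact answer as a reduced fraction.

P(U = 2 | obs) = 1/2

Enumerate traces; 24 have nonzero weight after conditioning:
  (Y=0, W=0, X=1, Z=1, U=2) weight 1/80
  (Y=0, W=0, X=1, Z=2, U=1) weight 1/80
  (Y=0, W=0, X=2, Z=1, U=2) weight 1/80
  (Y=0, W=0, X=2, Z=2, U=1) weight 1/80
  (Y=0, W=1, X=1, Z=1, U=2) weight 1/120
  (Y=0, W=1, X=1, Z=2, U=1) weight 1/120
  (Y=0, W=1, X=2, Z=1, U=2) weight 1/120
  (Y=0, W=1, X=2, Z=2, U=1) weight 1/120
  … 16 more
Group by U:
  weight(U=1) = 1/12
  weight(U=2) = 1/12
Total weight = 1/12 + 1/12 = 1/6
P(U=1 | obs) = 1/12 / 1/6 = 1/2
P(U=2 | obs) = 1/12 / 1/6 = 1/2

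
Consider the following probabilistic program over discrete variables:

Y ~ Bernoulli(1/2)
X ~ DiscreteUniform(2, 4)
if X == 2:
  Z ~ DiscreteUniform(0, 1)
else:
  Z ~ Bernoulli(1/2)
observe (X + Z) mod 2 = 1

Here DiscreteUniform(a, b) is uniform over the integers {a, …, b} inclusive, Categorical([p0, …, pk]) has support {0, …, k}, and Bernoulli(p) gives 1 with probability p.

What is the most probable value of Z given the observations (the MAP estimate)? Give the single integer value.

argmax_v P(Z = v | obs) = 1

Enumerate traces; 6 have nonzero weight after conditioning:
  (Y=0, X=2, Z=1) weight 1/12
  (Y=0, X=3, Z=0) weight 1/12
  (Y=0, X=4, Z=1) weight 1/12
  (Y=1, X=2, Z=1) weight 1/12
  (Y=1, X=3, Z=0) weight 1/12
  (Y=1, X=4, Z=1) weight 1/12
Group by Z:
  weight(Z=0) = 1/6
  weight(Z=1) = 1/3
Total weight = 1/6 + 1/3 = 1/2
P(Z=0 | obs) = 1/6 / 1/2 = 1/3
P(Z=1 | obs) = 1/3 / 1/2 = 2/3
argmax = 1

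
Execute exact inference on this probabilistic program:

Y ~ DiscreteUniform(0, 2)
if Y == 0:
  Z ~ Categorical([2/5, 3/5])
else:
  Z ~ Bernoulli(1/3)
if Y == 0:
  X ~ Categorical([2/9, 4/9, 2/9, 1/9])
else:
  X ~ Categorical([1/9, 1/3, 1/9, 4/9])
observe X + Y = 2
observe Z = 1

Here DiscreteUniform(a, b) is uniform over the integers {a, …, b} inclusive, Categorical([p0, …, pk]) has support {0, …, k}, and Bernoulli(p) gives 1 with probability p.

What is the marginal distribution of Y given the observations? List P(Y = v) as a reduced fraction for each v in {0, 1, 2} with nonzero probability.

Enumerate traces; 3 have nonzero weight after conditioning:
  (Y=0, Z=1, X=2) weight 2/45
  (Y=1, Z=1, X=1) weight 1/27
  (Y=2, Z=1, X=0) weight 1/81
Group by Y:
  weight(Y=0) = 2/45
  weight(Y=1) = 1/27
  weight(Y=2) = 1/81
Total weight = 2/45 + 1/27 + 1/81 = 38/405
P(Y=0 | obs) = 2/45 / 38/405 = 9/19
P(Y=1 | obs) = 1/27 / 38/405 = 15/38
P(Y=2 | obs) = 1/81 / 38/405 = 5/38

P(Y=0) = 9/19, P(Y=1) = 15/38, P(Y=2) = 5/38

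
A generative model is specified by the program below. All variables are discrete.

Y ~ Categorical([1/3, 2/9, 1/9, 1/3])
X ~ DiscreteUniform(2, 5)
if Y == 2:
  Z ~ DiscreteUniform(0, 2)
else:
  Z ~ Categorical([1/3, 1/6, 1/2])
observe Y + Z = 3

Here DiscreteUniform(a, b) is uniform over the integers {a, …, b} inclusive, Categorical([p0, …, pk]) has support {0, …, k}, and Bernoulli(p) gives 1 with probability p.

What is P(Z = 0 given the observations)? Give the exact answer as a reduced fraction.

Enumerate traces; 12 have nonzero weight after conditioning:
  (Y=1, X=2, Z=2) weight 1/36
  (Y=1, X=3, Z=2) weight 1/36
  (Y=1, X=4, Z=2) weight 1/36
  (Y=1, X=5, Z=2) weight 1/36
  (Y=2, X=2, Z=1) weight 1/108
  (Y=2, X=3, Z=1) weight 1/108
  (Y=2, X=4, Z=1) weight 1/108
  (Y=2, X=5, Z=1) weight 1/108
  (Y=3, X=2, Z=0) weight 1/36
  … 3 more
Group by Z:
  weight(Z=0) = 1/9
  weight(Z=1) = 1/27
  weight(Z=2) = 1/9
Total weight = 1/9 + 1/27 + 1/9 = 7/27
P(Z=0 | obs) = 1/9 / 7/27 = 3/7
P(Z=1 | obs) = 1/27 / 7/27 = 1/7
P(Z=2 | obs) = 1/9 / 7/27 = 3/7

P(Z = 0 | obs) = 3/7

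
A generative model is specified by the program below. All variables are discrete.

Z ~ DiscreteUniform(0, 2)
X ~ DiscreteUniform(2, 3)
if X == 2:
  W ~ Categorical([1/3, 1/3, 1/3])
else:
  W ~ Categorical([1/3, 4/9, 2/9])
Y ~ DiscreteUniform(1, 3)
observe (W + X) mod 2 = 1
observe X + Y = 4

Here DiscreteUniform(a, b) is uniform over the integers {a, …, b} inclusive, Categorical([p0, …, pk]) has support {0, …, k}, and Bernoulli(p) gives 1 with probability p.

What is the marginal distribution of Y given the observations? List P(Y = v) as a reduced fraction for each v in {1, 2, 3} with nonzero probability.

P(Y=1) = 5/8, P(Y=2) = 3/8

Enumerate traces; 9 have nonzero weight after conditioning:
  (Z=0, X=2, W=1, Y=2) weight 1/54
  (Z=0, X=3, W=0, Y=1) weight 1/54
  (Z=0, X=3, W=2, Y=1) weight 1/81
  (Z=1, X=2, W=1, Y=2) weight 1/54
  (Z=1, X=3, W=0, Y=1) weight 1/54
  (Z=1, X=3, W=2, Y=1) weight 1/81
  (Z=2, X=2, W=1, Y=2) weight 1/54
  (Z=2, X=3, W=0, Y=1) weight 1/54
  … 1 more
Group by Y:
  weight(Y=1) = 5/54
  weight(Y=2) = 1/18
Total weight = 5/54 + 1/18 = 4/27
P(Y=1 | obs) = 5/54 / 4/27 = 5/8
P(Y=2 | obs) = 1/18 / 4/27 = 3/8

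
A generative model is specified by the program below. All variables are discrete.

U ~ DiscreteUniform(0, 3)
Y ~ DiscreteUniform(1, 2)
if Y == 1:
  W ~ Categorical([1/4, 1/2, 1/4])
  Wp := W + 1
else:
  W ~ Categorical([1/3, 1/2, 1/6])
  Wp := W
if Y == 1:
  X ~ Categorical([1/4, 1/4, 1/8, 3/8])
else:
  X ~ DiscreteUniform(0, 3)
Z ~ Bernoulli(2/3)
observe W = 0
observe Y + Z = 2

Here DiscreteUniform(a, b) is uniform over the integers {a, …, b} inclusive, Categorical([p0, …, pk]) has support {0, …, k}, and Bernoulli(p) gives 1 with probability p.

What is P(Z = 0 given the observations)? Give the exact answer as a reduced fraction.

P(Z = 0 | obs) = 2/5

Enumerate traces; 32 have nonzero weight after conditioning:
  (U=0, Y=1, W=0, X=0, Z=1) weight 1/192
  (U=0, Y=1, W=0, X=1, Z=1) weight 1/192
  (U=0, Y=1, W=0, X=2, Z=1) weight 1/384
  (U=0, Y=1, W=0, X=3, Z=1) weight 1/128
  (U=0, Y=2, W=0, X=0, Z=0) weight 1/288
  (U=0, Y=2, W=0, X=1, Z=0) weight 1/288
  (U=0, Y=2, W=0, X=2, Z=0) weight 1/288
  (U=0, Y=2, W=0, X=3, Z=0) weight 1/288
  … 24 more
Group by Z:
  weight(Z=0) = 1/18
  weight(Z=1) = 1/12
Total weight = 1/18 + 1/12 = 5/36
P(Z=0 | obs) = 1/18 / 5/36 = 2/5
P(Z=1 | obs) = 1/12 / 5/36 = 3/5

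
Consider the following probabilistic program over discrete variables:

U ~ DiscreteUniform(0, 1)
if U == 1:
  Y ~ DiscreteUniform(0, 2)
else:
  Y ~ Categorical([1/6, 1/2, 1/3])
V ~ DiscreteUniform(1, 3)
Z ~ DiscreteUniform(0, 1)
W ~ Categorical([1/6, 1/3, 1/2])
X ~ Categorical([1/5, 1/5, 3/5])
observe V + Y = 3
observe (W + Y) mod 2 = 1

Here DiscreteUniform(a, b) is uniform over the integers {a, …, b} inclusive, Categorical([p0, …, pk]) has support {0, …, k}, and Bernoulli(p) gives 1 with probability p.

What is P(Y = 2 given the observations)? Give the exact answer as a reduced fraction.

P(Y = 2 | obs) = 4/17

Enumerate traces; 48 have nonzero weight after conditioning:
  (U=0, Y=0, V=3, Z=0, W=1, X=0) weight 1/1080
  (U=0, Y=0, V=3, Z=0, W=1, X=1) weight 1/1080
  (U=0, Y=0, V=3, Z=0, W=1, X=2) weight 1/360
  (U=0, Y=0, V=3, Z=1, W=1, X=0) weight 1/1080
  (U=0, Y=0, V=3, Z=1, W=1, X=1) weight 1/1080
  (U=0, Y=0, V=3, Z=1, W=1, X=2) weight 1/360
  (U=0, Y=1, V=2, Z=0, W=0, X=0) weight 1/720
  (U=0, Y=1, V=2, Z=0, W=0, X=1) weight 1/720
  (U=0, Y=2, V=1, Z=0, W=1, X=0) weight 1/540
  … 39 more
Group by Y:
  weight(Y=0) = 1/36
  weight(Y=1) = 5/54
  weight(Y=2) = 1/27
Total weight = 1/36 + 5/54 + 1/27 = 17/108
P(Y=0 | obs) = 1/36 / 17/108 = 3/17
P(Y=1 | obs) = 5/54 / 17/108 = 10/17
P(Y=2 | obs) = 1/27 / 17/108 = 4/17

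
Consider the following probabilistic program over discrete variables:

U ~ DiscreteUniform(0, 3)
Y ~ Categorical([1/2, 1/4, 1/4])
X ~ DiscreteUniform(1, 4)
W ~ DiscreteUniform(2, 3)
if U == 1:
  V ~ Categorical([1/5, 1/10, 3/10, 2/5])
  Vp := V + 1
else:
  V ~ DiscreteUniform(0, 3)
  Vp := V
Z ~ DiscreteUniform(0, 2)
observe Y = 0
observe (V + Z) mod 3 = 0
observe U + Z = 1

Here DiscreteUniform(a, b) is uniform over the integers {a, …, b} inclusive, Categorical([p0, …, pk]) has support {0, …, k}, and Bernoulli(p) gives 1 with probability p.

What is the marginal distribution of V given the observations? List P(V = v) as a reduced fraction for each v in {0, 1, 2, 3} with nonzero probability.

Enumerate traces; 24 have nonzero weight after conditioning:
  (U=0, Y=0, X=1, W=2, V=2, Z=1) weight 1/768
  (U=0, Y=0, X=1, W=3, V=2, Z=1) weight 1/768
  (U=0, Y=0, X=2, W=2, V=2, Z=1) weight 1/768
  (U=0, Y=0, X=2, W=3, V=2, Z=1) weight 1/768
  (U=0, Y=0, X=3, W=2, V=2, Z=1) weight 1/768
  (U=0, Y=0, X=3, W=3, V=2, Z=1) weight 1/768
  (U=0, Y=0, X=4, W=2, V=2, Z=1) weight 1/768
  (U=0, Y=0, X=4, W=3, V=2, Z=1) weight 1/768
  (U=1, Y=0, X=1, W=2, V=0, Z=0) weight 1/960
  (U=1, Y=0, X=1, W=2, V=3, Z=0) weight 1/480
  … 14 more
Group by V:
  weight(V=0) = 1/120
  weight(V=2) = 1/96
  weight(V=3) = 1/60
Total weight = 1/120 + 1/96 + 1/60 = 17/480
P(V=0 | obs) = 1/120 / 17/480 = 4/17
P(V=2 | obs) = 1/96 / 17/480 = 5/17
P(V=3 | obs) = 1/60 / 17/480 = 8/17

P(V=0) = 4/17, P(V=2) = 5/17, P(V=3) = 8/17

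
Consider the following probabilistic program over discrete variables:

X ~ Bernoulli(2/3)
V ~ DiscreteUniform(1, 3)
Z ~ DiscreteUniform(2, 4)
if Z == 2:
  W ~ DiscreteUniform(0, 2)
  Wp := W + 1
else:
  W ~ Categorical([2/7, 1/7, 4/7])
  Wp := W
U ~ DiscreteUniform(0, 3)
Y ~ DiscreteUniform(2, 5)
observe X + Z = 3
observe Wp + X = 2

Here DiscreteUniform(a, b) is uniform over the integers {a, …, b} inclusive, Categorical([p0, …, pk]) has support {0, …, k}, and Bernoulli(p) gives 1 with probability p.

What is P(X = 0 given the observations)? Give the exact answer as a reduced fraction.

P(X = 0 | obs) = 6/13

Enumerate traces; 96 have nonzero weight after conditioning:
  (X=0, V=1, Z=3, W=2, U=0, Y=2) weight 1/756
  (X=0, V=1, Z=3, W=2, U=0, Y=3) weight 1/756
  (X=0, V=1, Z=3, W=2, U=0, Y=4) weight 1/756
  (X=0, V=1, Z=3, W=2, U=0, Y=5) weight 1/756
  (X=0, V=1, Z=3, W=2, U=1, Y=2) weight 1/756
  (X=0, V=1, Z=3, W=2, U=1, Y=3) weight 1/756
  (X=0, V=1, Z=3, W=2, U=1, Y=4) weight 1/756
  (X=0, V=1, Z=3, W=2, U=1, Y=5) weight 1/756
  (X=1, V=1, Z=2, W=0, U=0, Y=2) weight 1/648
  … 87 more
Group by X:
  weight(X=0) = 4/63
  weight(X=1) = 2/27
Total weight = 4/63 + 2/27 = 26/189
P(X=0 | obs) = 4/63 / 26/189 = 6/13
P(X=1 | obs) = 2/27 / 26/189 = 7/13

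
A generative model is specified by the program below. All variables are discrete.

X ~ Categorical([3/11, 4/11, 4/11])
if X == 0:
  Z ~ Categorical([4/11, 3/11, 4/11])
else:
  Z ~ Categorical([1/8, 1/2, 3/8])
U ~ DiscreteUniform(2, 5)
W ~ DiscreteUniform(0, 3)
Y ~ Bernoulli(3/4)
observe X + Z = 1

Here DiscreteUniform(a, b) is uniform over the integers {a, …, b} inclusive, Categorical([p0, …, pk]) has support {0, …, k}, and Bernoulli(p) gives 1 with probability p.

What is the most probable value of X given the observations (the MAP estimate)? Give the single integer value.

Enumerate traces; 64 have nonzero weight after conditioning:
  (X=0, Z=1, U=2, W=0, Y=0) weight 9/7744
  (X=0, Z=1, U=2, W=0, Y=1) weight 27/7744
  (X=0, Z=1, U=2, W=1, Y=0) weight 9/7744
  (X=0, Z=1, U=2, W=1, Y=1) weight 27/7744
  (X=0, Z=1, U=2, W=2, Y=0) weight 9/7744
  (X=0, Z=1, U=2, W=2, Y=1) weight 27/7744
  (X=0, Z=1, U=2, W=3, Y=0) weight 9/7744
  (X=0, Z=1, U=2, W=3, Y=1) weight 27/7744
  (X=1, Z=0, U=2, W=0, Y=0) weight 1/1408
  … 55 more
Group by X:
  weight(X=0) = 9/121
  weight(X=1) = 1/22
Total weight = 9/121 + 1/22 = 29/242
P(X=0 | obs) = 9/121 / 29/242 = 18/29
P(X=1 | obs) = 1/22 / 29/242 = 11/29
argmax = 0

argmax_v P(X = v | obs) = 0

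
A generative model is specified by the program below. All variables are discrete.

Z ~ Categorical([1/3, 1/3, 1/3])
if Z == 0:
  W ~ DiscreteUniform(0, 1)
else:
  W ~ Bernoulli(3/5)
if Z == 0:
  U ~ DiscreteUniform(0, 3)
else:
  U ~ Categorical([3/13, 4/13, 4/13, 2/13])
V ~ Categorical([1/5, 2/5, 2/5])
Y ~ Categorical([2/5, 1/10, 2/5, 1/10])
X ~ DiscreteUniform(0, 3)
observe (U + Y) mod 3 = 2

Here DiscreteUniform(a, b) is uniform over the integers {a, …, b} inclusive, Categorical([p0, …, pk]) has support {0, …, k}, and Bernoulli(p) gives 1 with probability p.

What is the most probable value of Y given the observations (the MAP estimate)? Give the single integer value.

argmax_v P(Y = v | obs) = 2

Enumerate traces; 360 have nonzero weight after conditioning:
  (Z=0, W=0, U=0, V=0, Y=2, X=0) weight 1/1200
  (Z=0, W=0, U=0, V=0, Y=2, X=1) weight 1/1200
  (Z=0, W=0, U=0, V=0, Y=2, X=2) weight 1/1200
  (Z=0, W=0, U=0, V=0, Y=2, X=3) weight 1/1200
  (Z=0, W=0, U=0, V=1, Y=2, X=0) weight 1/600
  (Z=0, W=0, U=0, V=1, Y=2, X=1) weight 1/600
  (Z=0, W=0, U=0, V=1, Y=2, X=2) weight 1/600
  (Z=0, W=0, U=0, V=1, Y=2, X=3) weight 1/600
  (Z=0, W=0, U=1, V=0, Y=1, X=0) weight 1/4800
  (Z=0, W=0, U=2, V=0, Y=0, X=0) weight 1/1200
  … 350 more
Group by Y:
  weight(Y=0) = 3/26
  weight(Y=1) = 3/104
  weight(Y=2) = 11/65
  weight(Y=3) = 3/104
Total weight = 3/26 + 3/104 + 11/65 + 3/104 = 89/260
P(Y=0 | obs) = 3/26 / 89/260 = 30/89
P(Y=1 | obs) = 3/104 / 89/260 = 15/178
P(Y=2 | obs) = 11/65 / 89/260 = 44/89
P(Y=3 | obs) = 3/104 / 89/260 = 15/178
argmax = 2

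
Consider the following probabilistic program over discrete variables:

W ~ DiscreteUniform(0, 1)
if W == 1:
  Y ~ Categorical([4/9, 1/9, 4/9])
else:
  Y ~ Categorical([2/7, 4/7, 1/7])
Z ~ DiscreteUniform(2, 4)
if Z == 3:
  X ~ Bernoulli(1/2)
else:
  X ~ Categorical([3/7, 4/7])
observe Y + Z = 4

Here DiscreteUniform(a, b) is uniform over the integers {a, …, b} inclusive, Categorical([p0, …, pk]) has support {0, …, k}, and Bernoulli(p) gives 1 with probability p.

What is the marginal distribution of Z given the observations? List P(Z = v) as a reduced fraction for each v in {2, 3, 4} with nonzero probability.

Enumerate traces; 12 have nonzero weight after conditioning:
  (W=0, Y=0, Z=4, X=0) weight 1/49
  (W=0, Y=0, Z=4, X=1) weight 4/147
  (W=0, Y=1, Z=3, X=0) weight 1/21
  (W=0, Y=1, Z=3, X=1) weight 1/21
  (W=0, Y=2, Z=2, X=0) weight 1/98
  (W=0, Y=2, Z=2, X=1) weight 2/147
  (W=1, Y=0, Z=4, X=0) weight 2/63
  (W=1, Y=0, Z=4, X=1) weight 8/189
  … 4 more
Group by Z:
  weight(Z=2) = 37/378
  weight(Z=3) = 43/378
  weight(Z=4) = 23/189
Total weight = 37/378 + 43/378 + 23/189 = 1/3
P(Z=2 | obs) = 37/378 / 1/3 = 37/126
P(Z=3 | obs) = 43/378 / 1/3 = 43/126
P(Z=4 | obs) = 23/189 / 1/3 = 23/63

P(Z=2) = 37/126, P(Z=3) = 43/126, P(Z=4) = 23/63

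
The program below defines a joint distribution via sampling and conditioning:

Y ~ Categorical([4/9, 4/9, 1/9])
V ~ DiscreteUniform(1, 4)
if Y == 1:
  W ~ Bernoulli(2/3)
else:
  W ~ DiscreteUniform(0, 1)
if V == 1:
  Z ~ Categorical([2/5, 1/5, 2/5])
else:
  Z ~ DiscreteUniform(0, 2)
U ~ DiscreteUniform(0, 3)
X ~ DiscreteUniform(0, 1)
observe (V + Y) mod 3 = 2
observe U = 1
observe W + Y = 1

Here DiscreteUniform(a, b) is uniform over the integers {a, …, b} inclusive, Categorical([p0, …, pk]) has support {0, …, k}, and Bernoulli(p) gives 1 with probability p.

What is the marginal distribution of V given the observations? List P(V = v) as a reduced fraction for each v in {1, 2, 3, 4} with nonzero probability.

P(V=1) = 2/7, P(V=2) = 3/7, P(V=4) = 2/7

Enumerate traces; 18 have nonzero weight after conditioning:
  (Y=0, V=2, W=1, Z=0, U=1, X=0) weight 1/432
  (Y=0, V=2, W=1, Z=0, U=1, X=1) weight 1/432
  (Y=0, V=2, W=1, Z=1, U=1, X=0) weight 1/432
  (Y=0, V=2, W=1, Z=1, U=1, X=1) weight 1/432
  (Y=0, V=2, W=1, Z=2, U=1, X=0) weight 1/432
  (Y=0, V=2, W=1, Z=2, U=1, X=1) weight 1/432
  (Y=1, V=1, W=0, Z=0, U=1, X=0) weight 1/540
  (Y=1, V=1, W=0, Z=0, U=1, X=1) weight 1/540
  (Y=1, V=4, W=0, Z=0, U=1, X=0) weight 1/648
  … 9 more
Group by V:
  weight(V=1) = 1/108
  weight(V=2) = 1/72
  weight(V=4) = 1/108
Total weight = 1/108 + 1/72 + 1/108 = 7/216
P(V=1 | obs) = 1/108 / 7/216 = 2/7
P(V=2 | obs) = 1/72 / 7/216 = 3/7
P(V=4 | obs) = 1/108 / 7/216 = 2/7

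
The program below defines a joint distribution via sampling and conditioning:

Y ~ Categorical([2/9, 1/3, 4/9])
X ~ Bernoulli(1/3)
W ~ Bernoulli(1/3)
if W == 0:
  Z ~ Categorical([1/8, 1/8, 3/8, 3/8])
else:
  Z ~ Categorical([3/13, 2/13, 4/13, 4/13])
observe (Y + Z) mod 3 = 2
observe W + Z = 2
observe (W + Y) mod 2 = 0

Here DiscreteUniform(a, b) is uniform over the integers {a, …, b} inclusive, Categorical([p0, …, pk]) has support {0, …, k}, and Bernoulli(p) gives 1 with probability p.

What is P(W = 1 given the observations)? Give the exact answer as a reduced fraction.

P(W = 1 | obs) = 4/17

Enumerate traces; 4 have nonzero weight after conditioning:
  (Y=0, X=0, W=0, Z=2) weight 1/27
  (Y=0, X=1, W=0, Z=2) weight 1/54
  (Y=1, X=0, W=1, Z=1) weight 4/351
  (Y=1, X=1, W=1, Z=1) weight 2/351
Group by W:
  weight(W=0) = 1/18
  weight(W=1) = 2/117
Total weight = 1/18 + 2/117 = 17/234
P(W=0 | obs) = 1/18 / 17/234 = 13/17
P(W=1 | obs) = 2/117 / 17/234 = 4/17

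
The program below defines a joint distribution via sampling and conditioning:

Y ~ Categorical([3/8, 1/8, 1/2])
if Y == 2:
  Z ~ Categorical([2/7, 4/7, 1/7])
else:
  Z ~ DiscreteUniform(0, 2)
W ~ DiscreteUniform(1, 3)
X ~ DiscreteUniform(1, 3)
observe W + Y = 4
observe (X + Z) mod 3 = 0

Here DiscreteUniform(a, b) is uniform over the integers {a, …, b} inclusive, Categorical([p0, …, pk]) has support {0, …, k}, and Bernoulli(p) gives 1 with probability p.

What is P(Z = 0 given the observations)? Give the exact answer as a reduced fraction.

Enumerate traces; 6 have nonzero weight after conditioning:
  (Y=1, Z=0, W=3, X=3) weight 1/216
  (Y=1, Z=1, W=3, X=2) weight 1/216
  (Y=1, Z=2, W=3, X=1) weight 1/216
  (Y=2, Z=0, W=2, X=3) weight 1/63
  (Y=2, Z=1, W=2, X=2) weight 2/63
  (Y=2, Z=2, W=2, X=1) weight 1/126
Group by Z:
  weight(Z=0) = 31/1512
  weight(Z=1) = 55/1512
  weight(Z=2) = 19/1512
Total weight = 31/1512 + 55/1512 + 19/1512 = 5/72
P(Z=0 | obs) = 31/1512 / 5/72 = 31/105
P(Z=1 | obs) = 55/1512 / 5/72 = 11/21
P(Z=2 | obs) = 19/1512 / 5/72 = 19/105

P(Z = 0 | obs) = 31/105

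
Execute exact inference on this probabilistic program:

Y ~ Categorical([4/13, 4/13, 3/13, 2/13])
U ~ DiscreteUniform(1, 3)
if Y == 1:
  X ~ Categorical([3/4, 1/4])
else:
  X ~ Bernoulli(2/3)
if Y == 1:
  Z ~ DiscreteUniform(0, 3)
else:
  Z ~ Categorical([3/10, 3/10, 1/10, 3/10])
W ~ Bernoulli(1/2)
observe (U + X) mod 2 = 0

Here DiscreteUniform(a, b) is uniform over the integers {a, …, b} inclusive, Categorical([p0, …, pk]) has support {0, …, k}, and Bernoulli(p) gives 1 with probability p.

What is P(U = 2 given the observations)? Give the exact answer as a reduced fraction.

Enumerate traces; 96 have nonzero weight after conditioning:
  (Y=0, U=1, X=1, Z=0, W=0) weight 2/195
  (Y=0, U=1, X=1, Z=0, W=1) weight 2/195
  (Y=0, U=1, X=1, Z=1, W=0) weight 2/195
  (Y=0, U=1, X=1, Z=1, W=1) weight 2/195
  (Y=0, U=1, X=1, Z=2, W=0) weight 2/585
  (Y=0, U=1, X=1, Z=2, W=1) weight 2/585
  (Y=0, U=1, X=1, Z=3, W=0) weight 2/195
  (Y=0, U=1, X=1, Z=3, W=1) weight 2/195
  (Y=0, U=2, X=0, Z=0, W=0) weight 1/195
  (Y=0, U=3, X=1, Z=0, W=0) weight 2/195
  … 86 more
Group by U:
  weight(U=1) = 7/39
  weight(U=2) = 2/13
  weight(U=3) = 7/39
Total weight = 7/39 + 2/13 + 7/39 = 20/39
P(U=1 | obs) = 7/39 / 20/39 = 7/20
P(U=2 | obs) = 2/13 / 20/39 = 3/10
P(U=3 | obs) = 7/39 / 20/39 = 7/20

P(U = 2 | obs) = 3/10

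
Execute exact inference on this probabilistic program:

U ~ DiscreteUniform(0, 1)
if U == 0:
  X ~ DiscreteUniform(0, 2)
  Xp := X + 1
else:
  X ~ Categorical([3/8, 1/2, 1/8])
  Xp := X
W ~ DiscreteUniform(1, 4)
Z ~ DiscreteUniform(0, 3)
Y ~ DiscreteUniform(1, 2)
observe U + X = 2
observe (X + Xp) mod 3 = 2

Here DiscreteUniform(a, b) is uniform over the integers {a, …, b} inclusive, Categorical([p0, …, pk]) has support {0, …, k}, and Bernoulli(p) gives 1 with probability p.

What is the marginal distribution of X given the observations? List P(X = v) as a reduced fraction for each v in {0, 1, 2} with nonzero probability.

P(X=1) = 3/5, P(X=2) = 2/5

Enumerate traces; 64 have nonzero weight after conditioning:
  (U=0, X=2, W=1, Z=0, Y=1) weight 1/192
  (U=0, X=2, W=1, Z=0, Y=2) weight 1/192
  (U=0, X=2, W=1, Z=1, Y=1) weight 1/192
  (U=0, X=2, W=1, Z=1, Y=2) weight 1/192
  (U=0, X=2, W=1, Z=2, Y=1) weight 1/192
  (U=0, X=2, W=1, Z=2, Y=2) weight 1/192
  (U=0, X=2, W=1, Z=3, Y=1) weight 1/192
  (U=0, X=2, W=1, Z=3, Y=2) weight 1/192
  (U=1, X=1, W=1, Z=0, Y=1) weight 1/128
  … 55 more
Group by X:
  weight(X=1) = 1/4
  weight(X=2) = 1/6
Total weight = 1/4 + 1/6 = 5/12
P(X=1 | obs) = 1/4 / 5/12 = 3/5
P(X=2 | obs) = 1/6 / 5/12 = 2/5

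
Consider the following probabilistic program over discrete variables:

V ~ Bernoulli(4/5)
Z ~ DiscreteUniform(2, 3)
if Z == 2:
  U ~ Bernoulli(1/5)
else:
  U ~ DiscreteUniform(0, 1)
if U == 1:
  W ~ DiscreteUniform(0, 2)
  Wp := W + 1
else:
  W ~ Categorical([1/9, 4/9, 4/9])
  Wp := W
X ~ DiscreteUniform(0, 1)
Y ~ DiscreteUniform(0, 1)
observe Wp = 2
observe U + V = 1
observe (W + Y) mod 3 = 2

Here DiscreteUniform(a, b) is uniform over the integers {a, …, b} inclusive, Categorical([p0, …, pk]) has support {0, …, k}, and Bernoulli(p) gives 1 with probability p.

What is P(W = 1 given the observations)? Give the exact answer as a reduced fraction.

P(W = 1 | obs) = 21/229

Enumerate traces; 8 have nonzero weight after conditioning:
  (V=0, Z=2, U=1, W=1, X=0, Y=1) weight 1/600
  (V=0, Z=2, U=1, W=1, X=1, Y=1) weight 1/600
  (V=0, Z=3, U=1, W=1, X=0, Y=1) weight 1/240
  (V=0, Z=3, U=1, W=1, X=1, Y=1) weight 1/240
  (V=1, Z=2, U=0, W=2, X=0, Y=0) weight 8/225
  (V=1, Z=2, U=0, W=2, X=1, Y=0) weight 8/225
  (V=1, Z=3, U=0, W=2, X=0, Y=0) weight 1/45
  (V=1, Z=3, U=0, W=2, X=1, Y=0) weight 1/45
Group by W:
  weight(W=1) = 7/600
  weight(W=2) = 26/225
Total weight = 7/600 + 26/225 = 229/1800
P(W=1 | obs) = 7/600 / 229/1800 = 21/229
P(W=2 | obs) = 26/225 / 229/1800 = 208/229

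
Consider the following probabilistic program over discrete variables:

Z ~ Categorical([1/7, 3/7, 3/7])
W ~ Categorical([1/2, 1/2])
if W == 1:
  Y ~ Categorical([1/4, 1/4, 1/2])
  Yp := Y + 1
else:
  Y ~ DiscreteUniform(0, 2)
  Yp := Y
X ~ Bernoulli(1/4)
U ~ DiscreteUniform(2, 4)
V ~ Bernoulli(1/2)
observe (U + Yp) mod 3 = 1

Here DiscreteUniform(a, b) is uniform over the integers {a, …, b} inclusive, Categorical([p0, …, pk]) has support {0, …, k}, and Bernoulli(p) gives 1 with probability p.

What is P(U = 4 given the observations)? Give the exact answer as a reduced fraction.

P(U = 4 | obs) = 5/12

Enumerate traces; 72 have nonzero weight after conditioning:
  (Z=0, W=0, Y=0, X=0, U=4, V=0) weight 1/336
  (Z=0, W=0, Y=0, X=0, U=4, V=1) weight 1/336
  (Z=0, W=0, Y=0, X=1, U=4, V=0) weight 1/1008
  (Z=0, W=0, Y=0, X=1, U=4, V=1) weight 1/1008
  (Z=0, W=0, Y=1, X=0, U=3, V=0) weight 1/336
  (Z=0, W=0, Y=1, X=0, U=3, V=1) weight 1/336
  (Z=0, W=0, Y=1, X=1, U=3, V=0) weight 1/1008
  (Z=0, W=0, Y=1, X=1, U=3, V=1) weight 1/1008
  (Z=0, W=0, Y=2, X=0, U=2, V=0) weight 1/336
  … 63 more
Group by U:
  weight(U=2) = 7/72
  weight(U=3) = 7/72
  weight(U=4) = 5/36
Total weight = 7/72 + 7/72 + 5/36 = 1/3
P(U=2 | obs) = 7/72 / 1/3 = 7/24
P(U=3 | obs) = 7/72 / 1/3 = 7/24
P(U=4 | obs) = 5/36 / 1/3 = 5/12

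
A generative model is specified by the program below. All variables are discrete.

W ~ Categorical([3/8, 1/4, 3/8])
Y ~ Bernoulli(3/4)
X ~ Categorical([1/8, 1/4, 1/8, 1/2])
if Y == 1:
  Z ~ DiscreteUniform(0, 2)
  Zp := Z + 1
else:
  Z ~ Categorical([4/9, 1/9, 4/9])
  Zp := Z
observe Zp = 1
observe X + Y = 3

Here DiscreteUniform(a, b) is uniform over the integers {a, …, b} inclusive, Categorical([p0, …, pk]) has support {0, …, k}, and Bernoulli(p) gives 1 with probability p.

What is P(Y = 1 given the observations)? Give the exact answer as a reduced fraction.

Enumerate traces; 6 have nonzero weight after conditioning:
  (W=0, Y=0, X=3, Z=1) weight 1/192
  (W=0, Y=1, X=2, Z=0) weight 3/256
  (W=1, Y=0, X=3, Z=1) weight 1/288
  (W=1, Y=1, X=2, Z=0) weight 1/128
  (W=2, Y=0, X=3, Z=1) weight 1/192
  (W=2, Y=1, X=2, Z=0) weight 3/256
Group by Y:
  weight(Y=0) = 1/72
  weight(Y=1) = 1/32
Total weight = 1/72 + 1/32 = 13/288
P(Y=0 | obs) = 1/72 / 13/288 = 4/13
P(Y=1 | obs) = 1/32 / 13/288 = 9/13

P(Y = 1 | obs) = 9/13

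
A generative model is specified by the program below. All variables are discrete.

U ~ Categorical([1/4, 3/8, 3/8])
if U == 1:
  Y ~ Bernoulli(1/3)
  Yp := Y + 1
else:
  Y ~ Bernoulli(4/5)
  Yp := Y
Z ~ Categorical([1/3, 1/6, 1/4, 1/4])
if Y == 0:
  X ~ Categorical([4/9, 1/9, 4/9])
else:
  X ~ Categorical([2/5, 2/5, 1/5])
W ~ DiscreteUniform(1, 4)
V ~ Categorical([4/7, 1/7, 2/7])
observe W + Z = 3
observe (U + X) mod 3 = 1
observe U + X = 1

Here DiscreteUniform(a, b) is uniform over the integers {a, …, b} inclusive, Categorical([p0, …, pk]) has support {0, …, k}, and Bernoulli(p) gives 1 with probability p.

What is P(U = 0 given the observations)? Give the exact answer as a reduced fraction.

P(U = 0 | obs) = 77/222

Enumerate traces; 36 have nonzero weight after conditioning:
  (U=0, Y=0, Z=0, X=1, W=3, V=0) weight 1/3780
  (U=0, Y=0, Z=0, X=1, W=3, V=1) weight 1/15120
  (U=0, Y=0, Z=0, X=1, W=3, V=2) weight 1/7560
  (U=0, Y=0, Z=1, X=1, W=2, V=0) weight 1/7560
  (U=0, Y=0, Z=1, X=1, W=2, V=1) weight 1/30240
  (U=0, Y=0, Z=1, X=1, W=2, V=2) weight 1/15120
  (U=0, Y=0, Z=2, X=1, W=1, V=0) weight 1/5040
  (U=0, Y=0, Z=2, X=1, W=1, V=1) weight 1/20160
  (U=1, Y=0, Z=0, X=0, W=3, V=0) weight 1/189
  … 27 more
Group by U:
  weight(U=0) = 77/4800
  weight(U=1) = 29/960
Total weight = 77/4800 + 29/960 = 37/800
P(U=0 | obs) = 77/4800 / 37/800 = 77/222
P(U=1 | obs) = 29/960 / 37/800 = 145/222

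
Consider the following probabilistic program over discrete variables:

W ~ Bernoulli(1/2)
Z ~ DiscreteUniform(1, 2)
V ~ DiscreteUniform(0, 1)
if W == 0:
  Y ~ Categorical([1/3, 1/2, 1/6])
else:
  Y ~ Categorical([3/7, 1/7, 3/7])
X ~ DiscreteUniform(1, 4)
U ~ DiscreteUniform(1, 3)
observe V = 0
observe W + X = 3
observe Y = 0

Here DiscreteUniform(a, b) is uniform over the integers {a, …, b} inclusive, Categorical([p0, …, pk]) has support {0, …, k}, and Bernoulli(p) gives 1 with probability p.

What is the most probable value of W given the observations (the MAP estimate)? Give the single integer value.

argmax_v P(W = v | obs) = 1

Enumerate traces; 12 have nonzero weight after conditioning:
  (W=0, Z=1, V=0, Y=0, X=3, U=1) weight 1/288
  (W=0, Z=1, V=0, Y=0, X=3, U=2) weight 1/288
  (W=0, Z=1, V=0, Y=0, X=3, U=3) weight 1/288
  (W=0, Z=2, V=0, Y=0, X=3, U=1) weight 1/288
  (W=0, Z=2, V=0, Y=0, X=3, U=2) weight 1/288
  (W=0, Z=2, V=0, Y=0, X=3, U=3) weight 1/288
  (W=1, Z=1, V=0, Y=0, X=2, U=1) weight 1/224
  (W=1, Z=1, V=0, Y=0, X=2, U=2) weight 1/224
  … 4 more
Group by W:
  weight(W=0) = 1/48
  weight(W=1) = 3/112
Total weight = 1/48 + 3/112 = 1/21
P(W=0 | obs) = 1/48 / 1/21 = 7/16
P(W=1 | obs) = 3/112 / 1/21 = 9/16
argmax = 1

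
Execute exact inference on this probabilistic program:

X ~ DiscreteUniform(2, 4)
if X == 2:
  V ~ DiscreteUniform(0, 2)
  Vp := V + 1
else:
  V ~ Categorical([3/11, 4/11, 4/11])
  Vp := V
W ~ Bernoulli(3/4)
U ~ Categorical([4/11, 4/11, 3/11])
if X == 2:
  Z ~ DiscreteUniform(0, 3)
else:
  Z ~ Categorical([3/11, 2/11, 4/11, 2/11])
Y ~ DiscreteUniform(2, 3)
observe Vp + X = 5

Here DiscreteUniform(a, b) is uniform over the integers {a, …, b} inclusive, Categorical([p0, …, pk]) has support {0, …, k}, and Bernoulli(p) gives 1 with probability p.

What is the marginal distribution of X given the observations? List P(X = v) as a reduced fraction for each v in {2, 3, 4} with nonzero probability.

P(X=2) = 11/35, P(X=3) = 12/35, P(X=4) = 12/35

Enumerate traces; 144 have nonzero weight after conditioning:
  (X=2, V=2, W=0, U=0, Z=0, Y=2) weight 1/792
  (X=2, V=2, W=0, U=0, Z=0, Y=3) weight 1/792
  (X=2, V=2, W=0, U=0, Z=1, Y=2) weight 1/792
  (X=2, V=2, W=0, U=0, Z=1, Y=3) weight 1/792
  (X=2, V=2, W=0, U=0, Z=2, Y=2) weight 1/792
  (X=2, V=2, W=0, U=0, Z=2, Y=3) weight 1/792
  (X=2, V=2, W=0, U=0, Z=3, Y=2) weight 1/792
  (X=2, V=2, W=0, U=0, Z=3, Y=3) weight 1/792
  (X=3, V=2, W=0, U=0, Z=0, Y=2) weight 2/1331
  (X=4, V=1, W=0, U=0, Z=0, Y=2) weight 2/1331
  … 134 more
Group by X:
  weight(X=2) = 1/9
  weight(X=3) = 4/33
  weight(X=4) = 4/33
Total weight = 1/9 + 4/33 + 4/33 = 35/99
P(X=2 | obs) = 1/9 / 35/99 = 11/35
P(X=3 | obs) = 4/33 / 35/99 = 12/35
P(X=4 | obs) = 4/33 / 35/99 = 12/35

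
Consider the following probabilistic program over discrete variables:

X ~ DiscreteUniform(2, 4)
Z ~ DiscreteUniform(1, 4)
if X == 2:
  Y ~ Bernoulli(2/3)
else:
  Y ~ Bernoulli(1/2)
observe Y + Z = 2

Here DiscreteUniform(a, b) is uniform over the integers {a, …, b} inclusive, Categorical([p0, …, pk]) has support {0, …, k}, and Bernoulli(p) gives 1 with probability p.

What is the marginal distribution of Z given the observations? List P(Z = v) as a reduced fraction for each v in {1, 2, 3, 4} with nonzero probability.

P(Z=1) = 5/9, P(Z=2) = 4/9

Enumerate traces; 6 have nonzero weight after conditioning:
  (X=2, Z=1, Y=1) weight 1/18
  (X=2, Z=2, Y=0) weight 1/36
  (X=3, Z=1, Y=1) weight 1/24
  (X=3, Z=2, Y=0) weight 1/24
  (X=4, Z=1, Y=1) weight 1/24
  (X=4, Z=2, Y=0) weight 1/24
Group by Z:
  weight(Z=1) = 5/36
  weight(Z=2) = 1/9
Total weight = 5/36 + 1/9 = 1/4
P(Z=1 | obs) = 5/36 / 1/4 = 5/9
P(Z=2 | obs) = 1/9 / 1/4 = 4/9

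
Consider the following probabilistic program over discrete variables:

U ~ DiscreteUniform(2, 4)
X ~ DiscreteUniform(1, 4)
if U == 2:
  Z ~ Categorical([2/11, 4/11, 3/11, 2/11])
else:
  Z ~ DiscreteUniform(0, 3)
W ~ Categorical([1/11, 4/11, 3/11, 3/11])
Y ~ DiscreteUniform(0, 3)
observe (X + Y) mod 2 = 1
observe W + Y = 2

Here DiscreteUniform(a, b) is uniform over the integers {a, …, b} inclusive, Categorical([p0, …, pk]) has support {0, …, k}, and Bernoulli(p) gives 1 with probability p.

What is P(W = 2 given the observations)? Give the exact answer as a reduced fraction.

Enumerate traces; 72 have nonzero weight after conditioning:
  (U=2, X=1, Z=0, W=0, Y=2) weight 1/2904
  (U=2, X=1, Z=0, W=2, Y=0) weight 1/968
  (U=2, X=1, Z=1, W=0, Y=2) weight 1/1452
  (U=2, X=1, Z=1, W=2, Y=0) weight 1/484
  (U=2, X=1, Z=2, W=0, Y=2) weight 1/1936
  (U=2, X=1, Z=2, W=2, Y=0) weight 3/1936
  (U=2, X=1, Z=3, W=0, Y=2) weight 1/2904
  (U=2, X=1, Z=3, W=2, Y=0) weight 1/968
  (U=2, X=2, Z=0, W=1, Y=1) weight 1/726
  … 63 more
Group by W:
  weight(W=0) = 1/88
  weight(W=1) = 1/22
  weight(W=2) = 3/88
Total weight = 1/88 + 1/22 + 3/88 = 1/11
P(W=0 | obs) = 1/88 / 1/11 = 1/8
P(W=1 | obs) = 1/22 / 1/11 = 1/2
P(W=2 | obs) = 3/88 / 1/11 = 3/8

P(W = 2 | obs) = 3/8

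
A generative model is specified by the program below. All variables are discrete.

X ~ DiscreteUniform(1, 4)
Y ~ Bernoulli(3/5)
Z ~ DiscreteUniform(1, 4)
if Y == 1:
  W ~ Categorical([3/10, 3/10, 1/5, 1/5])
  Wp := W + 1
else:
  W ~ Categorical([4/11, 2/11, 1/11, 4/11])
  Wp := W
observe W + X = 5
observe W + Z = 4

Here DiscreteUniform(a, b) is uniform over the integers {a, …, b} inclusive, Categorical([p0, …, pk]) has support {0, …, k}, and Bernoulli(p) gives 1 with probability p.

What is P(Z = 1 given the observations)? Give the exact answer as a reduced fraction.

P(Z = 1 | obs) = 146/371

Enumerate traces; 6 have nonzero weight after conditioning:
  (X=2, Y=0, Z=1, W=3) weight 1/110
  (X=2, Y=1, Z=1, W=3) weight 3/400
  (X=3, Y=0, Z=2, W=2) weight 1/440
  (X=3, Y=1, Z=2, W=2) weight 3/400
  (X=4, Y=0, Z=3, W=1) weight 1/220
  (X=4, Y=1, Z=3, W=1) weight 9/800
Group by Z:
  weight(Z=1) = 73/4400
  weight(Z=2) = 43/4400
  weight(Z=3) = 139/8800
Total weight = 73/4400 + 43/4400 + 139/8800 = 371/8800
P(Z=1 | obs) = 73/4400 / 371/8800 = 146/371
P(Z=2 | obs) = 43/4400 / 371/8800 = 86/371
P(Z=3 | obs) = 139/8800 / 371/8800 = 139/371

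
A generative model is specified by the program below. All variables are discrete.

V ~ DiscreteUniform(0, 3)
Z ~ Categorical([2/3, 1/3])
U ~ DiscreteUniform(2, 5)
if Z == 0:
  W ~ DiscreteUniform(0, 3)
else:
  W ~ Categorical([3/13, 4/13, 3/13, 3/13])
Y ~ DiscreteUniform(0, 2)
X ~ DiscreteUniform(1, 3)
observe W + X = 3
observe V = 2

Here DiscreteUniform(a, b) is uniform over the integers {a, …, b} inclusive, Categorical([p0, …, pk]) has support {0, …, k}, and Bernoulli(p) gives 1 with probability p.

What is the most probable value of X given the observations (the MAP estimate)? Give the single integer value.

argmax_v P(X = v | obs) = 2

Enumerate traces; 72 have nonzero weight after conditioning:
  (V=2, Z=0, U=2, W=0, Y=0, X=3) weight 1/864
  (V=2, Z=0, U=2, W=0, Y=1, X=3) weight 1/864
  (V=2, Z=0, U=2, W=0, Y=2, X=3) weight 1/864
  (V=2, Z=0, U=2, W=1, Y=0, X=2) weight 1/864
  (V=2, Z=0, U=2, W=1, Y=1, X=2) weight 1/864
  (V=2, Z=0, U=2, W=1, Y=2, X=2) weight 1/864
  (V=2, Z=0, U=2, W=2, Y=0, X=1) weight 1/864
  (V=2, Z=0, U=2, W=2, Y=1, X=1) weight 1/864
  … 64 more
Group by X:
  weight(X=1) = 19/936
  weight(X=2) = 7/312
  weight(X=3) = 19/936
Total weight = 19/936 + 7/312 + 19/936 = 59/936
P(X=1 | obs) = 19/936 / 59/936 = 19/59
P(X=2 | obs) = 7/312 / 59/936 = 21/59
P(X=3 | obs) = 19/936 / 59/936 = 19/59
argmax = 2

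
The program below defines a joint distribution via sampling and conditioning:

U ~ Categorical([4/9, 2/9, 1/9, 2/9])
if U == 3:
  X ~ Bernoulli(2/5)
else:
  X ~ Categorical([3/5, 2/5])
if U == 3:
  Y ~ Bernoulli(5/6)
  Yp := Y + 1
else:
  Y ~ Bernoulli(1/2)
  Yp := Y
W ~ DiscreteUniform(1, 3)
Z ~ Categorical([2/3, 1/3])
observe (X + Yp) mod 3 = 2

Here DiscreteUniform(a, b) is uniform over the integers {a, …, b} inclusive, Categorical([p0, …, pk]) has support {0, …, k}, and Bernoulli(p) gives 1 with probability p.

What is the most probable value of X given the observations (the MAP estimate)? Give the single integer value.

argmax_v P(X = v | obs) = 1

Enumerate traces; 30 have nonzero weight after conditioning:
  (U=0, X=1, Y=1, W=1, Z=0) weight 8/405
  (U=0, X=1, Y=1, W=1, Z=1) weight 4/405
  (U=0, X=1, Y=1, W=2, Z=0) weight 8/405
  (U=0, X=1, Y=1, W=2, Z=1) weight 4/405
  (U=0, X=1, Y=1, W=3, Z=0) weight 8/405
  (U=0, X=1, Y=1, W=3, Z=1) weight 4/405
  (U=1, X=1, Y=1, W=1, Z=0) weight 4/405
  (U=1, X=1, Y=1, W=1, Z=1) weight 2/405
  (U=3, X=0, Y=1, W=1, Z=0) weight 2/81
  … 21 more
Group by X:
  weight(X=0) = 1/9
  weight(X=1) = 23/135
Total weight = 1/9 + 23/135 = 38/135
P(X=0 | obs) = 1/9 / 38/135 = 15/38
P(X=1 | obs) = 23/135 / 38/135 = 23/38
argmax = 1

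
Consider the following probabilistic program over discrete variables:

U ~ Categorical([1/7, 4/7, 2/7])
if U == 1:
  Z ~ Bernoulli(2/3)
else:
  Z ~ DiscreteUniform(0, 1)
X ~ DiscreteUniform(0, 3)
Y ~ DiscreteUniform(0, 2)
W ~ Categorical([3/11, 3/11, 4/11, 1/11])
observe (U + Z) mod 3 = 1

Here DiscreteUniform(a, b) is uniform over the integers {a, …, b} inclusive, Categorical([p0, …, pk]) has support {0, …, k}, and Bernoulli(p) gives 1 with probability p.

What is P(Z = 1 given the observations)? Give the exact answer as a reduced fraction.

P(Z = 1 | obs) = 3/11

Enumerate traces; 96 have nonzero weight after conditioning:
  (U=0, Z=1, X=0, Y=0, W=0) weight 1/616
  (U=0, Z=1, X=0, Y=0, W=1) weight 1/616
  (U=0, Z=1, X=0, Y=0, W=2) weight 1/462
  (U=0, Z=1, X=0, Y=0, W=3) weight 1/1848
  (U=0, Z=1, X=0, Y=1, W=0) weight 1/616
  (U=0, Z=1, X=0, Y=1, W=1) weight 1/616
  (U=0, Z=1, X=0, Y=1, W=2) weight 1/462
  (U=0, Z=1, X=0, Y=1, W=3) weight 1/1848
  (U=1, Z=0, X=0, Y=0, W=0) weight 1/231
  … 87 more
Group by Z:
  weight(Z=0) = 4/21
  weight(Z=1) = 1/14
Total weight = 4/21 + 1/14 = 11/42
P(Z=0 | obs) = 4/21 / 11/42 = 8/11
P(Z=1 | obs) = 1/14 / 11/42 = 3/11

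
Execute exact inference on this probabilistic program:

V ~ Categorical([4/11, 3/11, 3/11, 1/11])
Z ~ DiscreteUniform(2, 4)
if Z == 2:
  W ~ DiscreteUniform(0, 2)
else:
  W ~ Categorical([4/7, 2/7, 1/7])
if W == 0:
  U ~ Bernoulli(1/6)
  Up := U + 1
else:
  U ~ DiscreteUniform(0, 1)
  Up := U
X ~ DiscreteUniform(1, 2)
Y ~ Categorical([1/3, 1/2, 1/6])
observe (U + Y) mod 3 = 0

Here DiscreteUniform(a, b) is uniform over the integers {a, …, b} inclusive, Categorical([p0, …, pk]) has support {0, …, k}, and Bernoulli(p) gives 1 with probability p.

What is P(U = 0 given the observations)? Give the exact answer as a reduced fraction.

Enumerate traces; 144 have nonzero weight after conditioning:
  (V=0, Z=2, W=0, U=0, X=1, Y=0) weight 5/891
  (V=0, Z=2, W=0, U=0, X=2, Y=0) weight 5/891
  (V=0, Z=2, W=0, U=1, X=1, Y=2) weight 1/1782
  (V=0, Z=2, W=0, U=1, X=2, Y=2) weight 1/1782
  (V=0, Z=2, W=1, U=0, X=1, Y=0) weight 1/297
  (V=0, Z=2, W=1, U=0, X=2, Y=0) weight 1/297
  (V=0, Z=2, W=1, U=1, X=1, Y=2) weight 1/594
  (V=0, Z=2, W=1, U=1, X=2, Y=2) weight 1/594
  … 136 more
Group by U:
  weight(U=0) = 251/1134
  weight(U=1) = 127/2268
Total weight = 251/1134 + 127/2268 = 629/2268
P(U=0 | obs) = 251/1134 / 629/2268 = 502/629
P(U=1 | obs) = 127/2268 / 629/2268 = 127/629

P(U = 0 | obs) = 502/629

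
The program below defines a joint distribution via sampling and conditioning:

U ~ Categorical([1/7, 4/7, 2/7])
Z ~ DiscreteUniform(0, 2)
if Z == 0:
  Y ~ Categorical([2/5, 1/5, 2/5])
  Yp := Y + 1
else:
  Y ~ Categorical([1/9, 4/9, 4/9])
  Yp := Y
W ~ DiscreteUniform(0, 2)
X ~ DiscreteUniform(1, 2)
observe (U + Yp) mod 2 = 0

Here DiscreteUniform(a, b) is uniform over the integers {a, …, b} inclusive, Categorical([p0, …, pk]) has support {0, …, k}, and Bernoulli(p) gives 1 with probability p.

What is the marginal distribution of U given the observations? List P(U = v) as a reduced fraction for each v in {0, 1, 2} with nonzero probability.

P(U=0) = 59/481, P(U=1) = 304/481, P(U=2) = 118/481

Enumerate traces; 84 have nonzero weight after conditioning:
  (U=0, Z=0, Y=1, W=0, X=1) weight 1/630
  (U=0, Z=0, Y=1, W=0, X=2) weight 1/630
  (U=0, Z=0, Y=1, W=1, X=1) weight 1/630
  (U=0, Z=0, Y=1, W=1, X=2) weight 1/630
  (U=0, Z=0, Y=1, W=2, X=1) weight 1/630
  (U=0, Z=0, Y=1, W=2, X=2) weight 1/630
  (U=0, Z=1, Y=0, W=0, X=1) weight 1/1134
  (U=0, Z=1, Y=0, W=0, X=2) weight 1/1134
  (U=1, Z=0, Y=0, W=0, X=1) weight 4/315
  (U=2, Z=0, Y=1, W=0, X=1) weight 1/315
  … 74 more
Group by U:
  weight(U=0) = 59/945
  weight(U=1) = 304/945
  weight(U=2) = 118/945
Total weight = 59/945 + 304/945 + 118/945 = 481/945
P(U=0 | obs) = 59/945 / 481/945 = 59/481
P(U=1 | obs) = 304/945 / 481/945 = 304/481
P(U=2 | obs) = 118/945 / 481/945 = 118/481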